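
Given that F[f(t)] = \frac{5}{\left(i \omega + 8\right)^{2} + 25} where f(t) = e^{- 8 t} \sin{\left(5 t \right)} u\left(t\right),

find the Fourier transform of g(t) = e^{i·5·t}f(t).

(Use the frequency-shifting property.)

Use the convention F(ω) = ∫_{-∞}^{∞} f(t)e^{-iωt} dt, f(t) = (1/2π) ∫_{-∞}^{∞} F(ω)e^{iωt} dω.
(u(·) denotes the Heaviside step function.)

F[g](ω) = \frac{5}{\left(i \left(\omega - 5\right) + 8\right)^{2} + 25}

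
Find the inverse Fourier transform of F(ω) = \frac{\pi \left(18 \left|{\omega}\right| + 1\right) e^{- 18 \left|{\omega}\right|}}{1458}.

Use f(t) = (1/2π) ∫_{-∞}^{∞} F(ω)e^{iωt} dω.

f(t) = \frac{8}{\left(t^{2} + 324\right)^{2}}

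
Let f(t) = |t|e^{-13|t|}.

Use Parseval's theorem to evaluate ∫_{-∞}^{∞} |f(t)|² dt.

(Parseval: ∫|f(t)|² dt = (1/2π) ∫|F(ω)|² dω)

∫|f(t)|² dt = \frac{1}{4394}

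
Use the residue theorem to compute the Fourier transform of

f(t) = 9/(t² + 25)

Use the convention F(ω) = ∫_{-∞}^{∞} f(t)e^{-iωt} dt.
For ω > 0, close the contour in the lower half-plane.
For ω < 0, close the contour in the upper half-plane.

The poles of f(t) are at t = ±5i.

Let g(z) = f(z)e^{-iωz}; for large |z| the factor e^{-iωz} decays in the lower half-plane when ω > 0 and in the upper half-plane when ω < 0.

Case ω > 0 (lower half-plane, clockwise contour ⇒ F(ω) = -2πi·ΣRes):
  Res_{z = - 5 i} g(z) = \frac{9 i e^{- 5 \omega}}{10}
  F(ω) = -2πi·ΣRes = \frac{9 \pi e^{- 5 \omega}}{5}

Case ω < 0 (upper half-plane, counterclockwise contour ⇒ F(ω) = +2πi·ΣRes):
  Res_{z = 5 i} g(z) = - \frac{9 i e^{5 \omega}}{10}
  F(ω) = 2πi·ΣRes = \frac{9 \pi e^{5 \omega}}{5}

Both cases combine into a single formula in |ω|:

F(ω) = \frac{9 \pi e^{- 5 \left|{\omega}\right|}}{5}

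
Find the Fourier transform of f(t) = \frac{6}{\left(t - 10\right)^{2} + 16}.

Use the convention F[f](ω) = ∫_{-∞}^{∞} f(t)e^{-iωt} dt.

F(ω) = \frac{3 \pi e^{- 10 i \omega - 4 \left|{\omega}\right|}}{2}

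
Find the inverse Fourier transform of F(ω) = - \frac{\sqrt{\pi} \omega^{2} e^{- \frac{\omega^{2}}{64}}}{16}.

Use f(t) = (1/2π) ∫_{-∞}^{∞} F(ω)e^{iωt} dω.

f(t) = 4 \left(64 t^{2} - 2\right) e^{- 16 t^{2}}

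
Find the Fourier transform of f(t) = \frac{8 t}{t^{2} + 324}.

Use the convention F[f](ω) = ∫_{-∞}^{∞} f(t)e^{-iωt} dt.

F(ω) = - 8 i \pi e^{- 18 \left|{\omega}\right|} \operatorname{sign}{\left(\omega \right)}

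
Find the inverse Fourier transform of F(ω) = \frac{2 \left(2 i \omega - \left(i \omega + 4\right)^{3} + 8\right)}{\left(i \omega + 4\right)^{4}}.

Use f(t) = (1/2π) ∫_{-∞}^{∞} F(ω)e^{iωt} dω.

f(t) = 2 \left(t^{2} - 1\right) e^{- 4 t} u\left(t\right)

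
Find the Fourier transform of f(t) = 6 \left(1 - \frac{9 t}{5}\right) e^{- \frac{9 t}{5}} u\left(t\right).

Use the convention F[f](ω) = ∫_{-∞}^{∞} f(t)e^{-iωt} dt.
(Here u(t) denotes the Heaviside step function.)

F(ω) = \frac{150 i \omega}{- 25 \omega^{2} + 90 i \omega + 81}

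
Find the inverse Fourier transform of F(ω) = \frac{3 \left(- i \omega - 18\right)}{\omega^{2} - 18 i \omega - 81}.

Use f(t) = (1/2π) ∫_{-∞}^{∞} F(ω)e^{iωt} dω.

f(t) = 3 \left(9 t + 1\right) e^{- 9 t} u\left(t\right)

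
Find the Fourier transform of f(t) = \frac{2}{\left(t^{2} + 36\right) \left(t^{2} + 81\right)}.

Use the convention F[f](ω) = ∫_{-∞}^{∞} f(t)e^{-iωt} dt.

F(ω) = \frac{\pi \left(3 e^{3 \left|{\omega}\right|} - 2\right) e^{- 9 \left|{\omega}\right|}}{405}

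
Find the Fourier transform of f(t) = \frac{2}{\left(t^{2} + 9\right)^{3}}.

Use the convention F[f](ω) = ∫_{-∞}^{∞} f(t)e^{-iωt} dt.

F(ω) = \frac{\pi \left(3 \omega^{2} + 3 \left|{\omega}\right| + 1\right) e^{- 3 \left|{\omega}\right|}}{324}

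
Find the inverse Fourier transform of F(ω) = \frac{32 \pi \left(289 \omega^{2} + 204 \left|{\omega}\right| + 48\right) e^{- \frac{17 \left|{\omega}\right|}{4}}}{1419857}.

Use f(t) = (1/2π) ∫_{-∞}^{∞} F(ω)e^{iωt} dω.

f(t) = \frac{4}{\left(t^{2} + \frac{289}{16}\right)^{3}}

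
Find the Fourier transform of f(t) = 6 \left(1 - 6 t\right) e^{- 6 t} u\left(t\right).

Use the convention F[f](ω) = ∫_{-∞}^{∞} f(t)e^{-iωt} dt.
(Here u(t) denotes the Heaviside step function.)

F(ω) = \frac{6 i \omega}{- \omega^{2} + 12 i \omega + 36}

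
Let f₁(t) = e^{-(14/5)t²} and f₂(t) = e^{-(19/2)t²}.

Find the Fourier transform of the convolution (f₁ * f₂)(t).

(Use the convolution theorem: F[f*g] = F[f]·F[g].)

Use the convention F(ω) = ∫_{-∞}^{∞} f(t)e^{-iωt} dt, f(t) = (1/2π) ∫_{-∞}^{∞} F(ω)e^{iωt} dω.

F[f₁*f₂](ω) = \frac{\sqrt{665} \pi e^{- \frac{123 \omega^{2}}{1064}}}{133}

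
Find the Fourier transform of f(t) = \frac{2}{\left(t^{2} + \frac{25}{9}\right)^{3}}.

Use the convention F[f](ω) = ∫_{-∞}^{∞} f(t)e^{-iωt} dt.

F(ω) = \frac{27 \pi \left(25 \omega^{2} + 45 \left|{\omega}\right| + 27\right) e^{- \frac{5 \left|{\omega}\right|}{3}}}{12500}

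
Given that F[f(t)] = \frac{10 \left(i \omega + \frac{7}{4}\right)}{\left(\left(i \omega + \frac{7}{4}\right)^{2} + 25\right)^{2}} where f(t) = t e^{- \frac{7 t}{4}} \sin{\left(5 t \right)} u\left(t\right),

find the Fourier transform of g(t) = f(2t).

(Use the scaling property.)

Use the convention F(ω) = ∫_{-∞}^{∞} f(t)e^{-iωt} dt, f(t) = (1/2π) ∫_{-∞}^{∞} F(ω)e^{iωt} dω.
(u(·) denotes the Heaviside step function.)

F[g](ω) = \frac{320 \left(2 i \omega + 7\right)}{\left(\left(2 i \omega + 7\right)^{2} + 400\right)^{2}}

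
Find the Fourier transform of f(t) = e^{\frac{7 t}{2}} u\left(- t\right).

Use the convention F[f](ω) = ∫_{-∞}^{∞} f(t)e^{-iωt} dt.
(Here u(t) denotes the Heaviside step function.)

F(ω) = - \frac{2}{2 i \omega - 7}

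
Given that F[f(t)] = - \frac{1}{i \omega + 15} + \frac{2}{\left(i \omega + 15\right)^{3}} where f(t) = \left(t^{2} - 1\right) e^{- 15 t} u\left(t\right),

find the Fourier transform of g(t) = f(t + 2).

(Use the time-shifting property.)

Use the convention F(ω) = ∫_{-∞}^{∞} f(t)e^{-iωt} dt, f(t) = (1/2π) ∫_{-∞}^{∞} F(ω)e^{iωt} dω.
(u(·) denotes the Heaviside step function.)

F[g](ω) = \frac{\left(2 i \omega - \left(i \omega + 15\right)^{3} + 30\right) e^{2 i \omega}}{\left(i \omega + 15\right)^{4}}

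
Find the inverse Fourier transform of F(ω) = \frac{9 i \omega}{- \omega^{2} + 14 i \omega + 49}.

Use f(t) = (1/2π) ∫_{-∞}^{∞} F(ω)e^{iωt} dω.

f(t) = 9 \left(1 - 7 t\right) e^{- 7 t} u\left(t\right)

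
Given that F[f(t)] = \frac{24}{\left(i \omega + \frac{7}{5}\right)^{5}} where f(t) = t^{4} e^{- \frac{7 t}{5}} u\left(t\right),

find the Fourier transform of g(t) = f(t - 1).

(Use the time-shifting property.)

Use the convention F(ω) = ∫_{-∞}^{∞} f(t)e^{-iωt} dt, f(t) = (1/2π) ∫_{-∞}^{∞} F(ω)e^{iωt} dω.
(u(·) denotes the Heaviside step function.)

F[g](ω) = \frac{75000 e^{- i \omega}}{\left(5 i \omega + 7\right)^{5}}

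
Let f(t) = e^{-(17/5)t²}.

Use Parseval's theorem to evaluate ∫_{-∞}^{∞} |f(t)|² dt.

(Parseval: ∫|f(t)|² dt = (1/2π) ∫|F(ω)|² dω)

∫|f(t)|² dt = \frac{\sqrt{170} \sqrt{\pi}}{34}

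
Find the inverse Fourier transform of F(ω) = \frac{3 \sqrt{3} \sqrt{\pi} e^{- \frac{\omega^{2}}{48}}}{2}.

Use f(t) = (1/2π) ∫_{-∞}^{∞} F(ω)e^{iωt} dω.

f(t) = 9 e^{- 12 t^{2}}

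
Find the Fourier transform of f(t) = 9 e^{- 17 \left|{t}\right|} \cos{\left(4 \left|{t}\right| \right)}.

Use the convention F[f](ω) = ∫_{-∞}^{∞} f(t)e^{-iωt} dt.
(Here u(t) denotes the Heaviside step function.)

F(ω) = \frac{306 \left(\omega^{2} + 305\right)}{\omega^{4} + 546 \omega^{2} + 93025}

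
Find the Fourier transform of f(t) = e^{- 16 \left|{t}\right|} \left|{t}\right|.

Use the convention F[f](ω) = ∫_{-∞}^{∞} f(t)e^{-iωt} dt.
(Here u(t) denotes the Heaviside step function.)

F(ω) = \frac{2 \left(256 - \omega^{2}\right)}{\left(\omega^{2} + 256\right)^{2}}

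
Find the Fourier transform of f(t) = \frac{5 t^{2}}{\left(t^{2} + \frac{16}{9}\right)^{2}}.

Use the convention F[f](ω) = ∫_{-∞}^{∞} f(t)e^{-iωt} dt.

F(ω) = \frac{5 \pi \left(3 - 4 \left|{\omega}\right|\right) e^{- \frac{4 \left|{\omega}\right|}{3}}}{8}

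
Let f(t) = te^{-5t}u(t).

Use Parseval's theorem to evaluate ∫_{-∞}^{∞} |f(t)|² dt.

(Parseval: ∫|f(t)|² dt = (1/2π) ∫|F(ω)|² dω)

∫|f(t)|² dt = \frac{1}{500}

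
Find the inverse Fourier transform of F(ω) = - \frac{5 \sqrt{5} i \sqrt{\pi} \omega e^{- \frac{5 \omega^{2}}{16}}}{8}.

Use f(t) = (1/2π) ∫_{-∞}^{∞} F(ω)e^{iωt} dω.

f(t) = 2 t e^{- \frac{4 t^{2}}{5}}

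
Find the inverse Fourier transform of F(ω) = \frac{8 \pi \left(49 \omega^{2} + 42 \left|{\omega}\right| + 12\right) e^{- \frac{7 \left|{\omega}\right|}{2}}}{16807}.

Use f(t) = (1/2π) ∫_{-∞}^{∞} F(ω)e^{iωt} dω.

f(t) = \frac{8}{\left(t^{2} + \frac{49}{4}\right)^{3}}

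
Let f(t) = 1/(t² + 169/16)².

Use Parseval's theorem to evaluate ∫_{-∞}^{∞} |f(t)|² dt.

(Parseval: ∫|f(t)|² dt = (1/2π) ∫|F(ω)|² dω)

∫|f(t)|² dt = \frac{5120 \pi}{62748517}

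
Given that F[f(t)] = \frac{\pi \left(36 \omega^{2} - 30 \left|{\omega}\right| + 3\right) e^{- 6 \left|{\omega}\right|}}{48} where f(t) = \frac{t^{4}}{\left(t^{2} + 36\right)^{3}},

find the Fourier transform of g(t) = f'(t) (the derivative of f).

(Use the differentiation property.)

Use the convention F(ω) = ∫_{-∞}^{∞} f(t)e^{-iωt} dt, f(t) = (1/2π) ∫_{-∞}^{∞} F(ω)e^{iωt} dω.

F[g](ω) = \frac{i \pi \omega \left(12 \omega^{2} - 10 \left|{\omega}\right| + 1\right) e^{- 6 \left|{\omega}\right|}}{16}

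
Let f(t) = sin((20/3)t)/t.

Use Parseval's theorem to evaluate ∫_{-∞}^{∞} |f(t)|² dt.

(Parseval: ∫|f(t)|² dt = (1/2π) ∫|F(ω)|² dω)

∫|f(t)|² dt = \frac{20 \pi}{3}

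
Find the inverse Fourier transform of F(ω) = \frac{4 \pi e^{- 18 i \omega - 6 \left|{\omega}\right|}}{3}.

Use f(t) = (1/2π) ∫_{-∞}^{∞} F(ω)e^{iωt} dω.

f(t) = \frac{8}{\left(t - 18\right)^{2} + 36}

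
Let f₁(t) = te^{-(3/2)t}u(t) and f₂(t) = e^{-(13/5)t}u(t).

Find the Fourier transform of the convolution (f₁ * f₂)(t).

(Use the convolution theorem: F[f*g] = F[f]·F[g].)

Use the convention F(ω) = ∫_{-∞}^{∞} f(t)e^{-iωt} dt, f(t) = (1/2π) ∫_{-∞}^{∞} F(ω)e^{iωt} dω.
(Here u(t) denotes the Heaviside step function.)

F[f₁*f₂](ω) = \frac{20}{\left(2 i \omega + 3\right)^{2} \left(5 i \omega + 13\right)}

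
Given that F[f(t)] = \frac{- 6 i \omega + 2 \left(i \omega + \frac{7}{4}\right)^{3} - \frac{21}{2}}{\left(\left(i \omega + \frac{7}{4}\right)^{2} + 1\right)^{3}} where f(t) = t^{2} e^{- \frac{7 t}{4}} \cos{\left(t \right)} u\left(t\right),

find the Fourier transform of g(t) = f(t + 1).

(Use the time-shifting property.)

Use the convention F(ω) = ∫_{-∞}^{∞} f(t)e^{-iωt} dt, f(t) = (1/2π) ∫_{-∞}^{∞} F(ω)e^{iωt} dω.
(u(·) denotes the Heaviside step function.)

F[g](ω) = \frac{128 \left(- 192 i \omega + \left(4 i \omega + 7\right)^{3} - 336\right) e^{i \omega}}{\left(\left(4 i \omega + 7\right)^{2} + 16\right)^{3}}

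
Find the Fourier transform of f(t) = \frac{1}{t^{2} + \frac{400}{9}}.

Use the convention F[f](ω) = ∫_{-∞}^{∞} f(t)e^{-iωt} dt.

F(ω) = \frac{3 \pi e^{- \frac{20 \left|{\omega}\right|}{3}}}{20}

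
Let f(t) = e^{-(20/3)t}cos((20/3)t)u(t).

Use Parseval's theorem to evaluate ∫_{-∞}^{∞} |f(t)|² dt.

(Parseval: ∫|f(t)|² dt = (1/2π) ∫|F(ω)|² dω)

∫|f(t)|² dt = \frac{9}{160}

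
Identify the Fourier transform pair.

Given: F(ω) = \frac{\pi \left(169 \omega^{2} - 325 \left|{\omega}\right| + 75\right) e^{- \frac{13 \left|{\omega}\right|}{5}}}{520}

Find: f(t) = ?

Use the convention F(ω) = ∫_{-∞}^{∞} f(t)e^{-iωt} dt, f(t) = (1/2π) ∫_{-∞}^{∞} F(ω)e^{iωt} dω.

f(t) = \frac{t^{4}}{\left(t^{2} + \frac{169}{25}\right)^{3}}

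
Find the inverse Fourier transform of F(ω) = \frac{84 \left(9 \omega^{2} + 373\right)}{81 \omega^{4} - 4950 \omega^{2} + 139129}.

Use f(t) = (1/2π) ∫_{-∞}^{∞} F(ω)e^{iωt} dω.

f(t) = 2 e^{- \frac{7 \left|{t}\right|}{3}} \cos{\left(6 \left|{t}\right| \right)}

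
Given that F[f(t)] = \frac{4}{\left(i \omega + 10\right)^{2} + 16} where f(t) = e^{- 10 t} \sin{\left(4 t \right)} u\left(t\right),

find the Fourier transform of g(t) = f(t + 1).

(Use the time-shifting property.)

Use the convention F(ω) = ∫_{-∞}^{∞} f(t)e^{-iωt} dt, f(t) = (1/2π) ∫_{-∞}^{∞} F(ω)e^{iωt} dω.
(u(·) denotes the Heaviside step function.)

F[g](ω) = \frac{4 e^{i \omega}}{\left(i \omega + 10\right)^{2} + 16}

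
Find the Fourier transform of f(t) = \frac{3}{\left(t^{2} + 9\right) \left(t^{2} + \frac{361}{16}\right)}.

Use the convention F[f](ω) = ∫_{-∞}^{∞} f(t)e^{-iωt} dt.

F(ω) = \frac{16 \pi e^{- 3 \left|{\omega}\right|}}{217} - \frac{192 \pi e^{- \frac{19 \left|{\omega}\right|}{4}}}{4123}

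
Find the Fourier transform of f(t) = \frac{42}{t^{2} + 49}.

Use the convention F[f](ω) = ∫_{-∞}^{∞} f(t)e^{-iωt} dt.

F(ω) = 6 \pi e^{- 7 \left|{\omega}\right|}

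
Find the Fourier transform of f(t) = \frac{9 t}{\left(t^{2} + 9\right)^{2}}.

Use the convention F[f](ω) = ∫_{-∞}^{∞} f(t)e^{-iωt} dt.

F(ω) = - \frac{3 i \pi \omega e^{- 3 \left|{\omega}\right|}}{2}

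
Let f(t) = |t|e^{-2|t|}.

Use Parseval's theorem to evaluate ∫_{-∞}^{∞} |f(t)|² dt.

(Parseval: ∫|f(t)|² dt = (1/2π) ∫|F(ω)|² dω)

∫|f(t)|² dt = \frac{1}{16}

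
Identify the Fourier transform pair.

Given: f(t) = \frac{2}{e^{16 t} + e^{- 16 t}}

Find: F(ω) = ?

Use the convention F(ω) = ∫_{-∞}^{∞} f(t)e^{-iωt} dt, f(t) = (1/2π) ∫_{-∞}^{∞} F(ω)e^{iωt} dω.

F(ω) = \frac{\pi}{16 \cosh{\left(\frac{\pi \omega}{32} \right)}}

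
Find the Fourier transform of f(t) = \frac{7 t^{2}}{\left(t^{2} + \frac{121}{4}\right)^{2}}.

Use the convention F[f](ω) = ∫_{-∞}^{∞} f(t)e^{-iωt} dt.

F(ω) = \frac{7 \pi \left(2 - 11 \left|{\omega}\right|\right) e^{- \frac{11 \left|{\omega}\right|}{2}}}{22}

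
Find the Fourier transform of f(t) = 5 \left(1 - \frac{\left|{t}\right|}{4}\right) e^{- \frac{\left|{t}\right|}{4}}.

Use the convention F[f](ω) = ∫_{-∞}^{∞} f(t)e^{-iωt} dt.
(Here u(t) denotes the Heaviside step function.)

F(ω) = \frac{1280 \omega^{2}}{\left(16 \omega^{2} + 1\right)^{2}}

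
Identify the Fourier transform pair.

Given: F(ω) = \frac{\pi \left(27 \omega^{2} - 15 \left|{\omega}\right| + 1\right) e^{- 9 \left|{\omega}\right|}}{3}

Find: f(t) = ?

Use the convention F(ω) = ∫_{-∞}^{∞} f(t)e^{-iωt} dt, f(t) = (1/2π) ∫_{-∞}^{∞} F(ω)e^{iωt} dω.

f(t) = \frac{8 t^{4}}{\left(t^{2} + 81\right)^{3}}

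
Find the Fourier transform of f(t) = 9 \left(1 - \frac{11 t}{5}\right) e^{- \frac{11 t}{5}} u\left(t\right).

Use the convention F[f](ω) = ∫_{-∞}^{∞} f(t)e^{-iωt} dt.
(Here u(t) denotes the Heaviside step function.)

F(ω) = \frac{225 i \omega}{- 25 \omega^{2} + 110 i \omega + 121}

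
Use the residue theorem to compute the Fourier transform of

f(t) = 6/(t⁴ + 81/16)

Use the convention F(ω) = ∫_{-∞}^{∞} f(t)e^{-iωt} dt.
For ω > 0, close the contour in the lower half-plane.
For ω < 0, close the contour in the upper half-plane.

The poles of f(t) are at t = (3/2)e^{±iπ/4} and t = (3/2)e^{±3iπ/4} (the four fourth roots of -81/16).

Let g(z) = f(z)e^{-iωz}; for large |z| the factor e^{-iωz} decays in the lower half-plane when ω > 0 and in the upper half-plane when ω < 0.

Case ω > 0 (lower half-plane, clockwise contour ⇒ F(ω) = -2πi·ΣRes):
  Res_{z = - \frac{3 \sqrt{2}}{4} - \frac{3 \sqrt{2} i}{4}} g(z) = \frac{2 \sqrt{2} \left(1 + i\right) e^{\frac{3 \sqrt{2} \omega \left(-1 + i\right)}{4}}}{9}
  Res_{z = \frac{3 \sqrt{2}}{4} - \frac{3 \sqrt{2} i}{4}} g(z) = \frac{2 \sqrt{2} \left(-1 + i\right) e^{- \frac{3 \sqrt{2} \omega \left(1 + i\right)}{4}}}{9}
  F(ω) = -2πi·ΣRes = \frac{4 \sqrt{2} \pi \left(\left(1 - i\right) e^{\frac{3 \sqrt{2} i \omega}{2}} + 1 + i\right) e^{- \frac{3 \sqrt{2} \omega \left(1 + i\right)}{4}}}{9} = \frac{16 \pi e^{- \frac{3 \sqrt{2} \omega}{4}} \sin{\left(\frac{3 \sqrt{2} \omega}{4} + \frac{\pi}{4} \right)}}{9}

Case ω < 0 (upper half-plane, counterclockwise contour ⇒ F(ω) = +2πi·ΣRes):
  Res_{z = \frac{3 \sqrt{2}}{4} + \frac{3 \sqrt{2} i}{4}} g(z) = - \frac{2 \sqrt{2} \left(1 + i\right) e^{\frac{3 \sqrt{2} \omega \left(1 - i\right)}{4}}}{9}
  Res_{z = - \frac{3 \sqrt{2}}{4} + \frac{3 \sqrt{2} i}{4}} g(z) = \frac{2 \sqrt{2} \left(1 - i\right) e^{\frac{3 \sqrt{2} \omega \left(1 + i\right)}{4}}}{9}
  F(ω) = 2πi·ΣRes = - \frac{4 \sqrt{2} i \pi \left(\left(1 + i\right) e^{\frac{3 \sqrt{2} \omega \left(1 - i\right)}{4}} - \left(1 - i\right) e^{\frac{3 \sqrt{2} \omega \left(1 + i\right)}{4}}\right)}{9} = \frac{16 \pi e^{\frac{3 \sqrt{2} \omega}{4}} \cos{\left(\frac{3 \sqrt{2} \omega}{4} + \frac{\pi}{4} \right)}}{9}

Both cases combine into a single formula in |ω|:

F(ω) = \frac{16 \pi e^{- \frac{3 \sqrt{2} \left|{\omega}\right|}{4}} \sin{\left(\frac{3 \sqrt{2} \left|{\omega}\right|}{4} + \frac{\pi}{4} \right)}}{9}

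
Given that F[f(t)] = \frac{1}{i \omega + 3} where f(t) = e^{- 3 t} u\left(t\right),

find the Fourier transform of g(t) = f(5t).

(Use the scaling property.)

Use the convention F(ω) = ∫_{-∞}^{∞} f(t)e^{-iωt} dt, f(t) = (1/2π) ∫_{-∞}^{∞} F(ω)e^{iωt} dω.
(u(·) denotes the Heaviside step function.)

F[g](ω) = \frac{1}{i \omega + 15}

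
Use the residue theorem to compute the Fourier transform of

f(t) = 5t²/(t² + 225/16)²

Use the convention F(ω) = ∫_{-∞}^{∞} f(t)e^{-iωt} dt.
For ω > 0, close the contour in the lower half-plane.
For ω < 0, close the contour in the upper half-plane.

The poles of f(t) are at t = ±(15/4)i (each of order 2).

Let g(z) = f(z)e^{-iωz}; for large |z| the factor e^{-iωz} decays in the lower half-plane when ω > 0 and in the upper half-plane when ω < 0.

Case ω > 0 (lower half-plane, clockwise contour ⇒ F(ω) = -2πi·ΣRes):
  Res_{z = - \frac{15 i}{4}} g(z) = \frac{i \left(4 - 15 \omega\right) e^{- \frac{15 \omega}{4}}}{12} (pole of order 2)
  F(ω) = -2πi·ΣRes = \frac{\pi \left(4 - 15 \omega\right) e^{- \frac{15 \omega}{4}}}{6}

Case ω < 0 (upper half-plane, counterclockwise contour ⇒ F(ω) = +2πi·ΣRes):
  Res_{z = \frac{15 i}{4}} g(z) = \frac{i \left(- 15 \omega - 4\right) e^{\frac{15 \omega}{4}}}{12} (pole of order 2)
  F(ω) = 2πi·ΣRes = \frac{\pi \left(15 \omega + 4\right) e^{\frac{15 \omega}{4}}}{6}

Both cases combine into a single formula in |ω|:

F(ω) = \frac{\pi \left(4 - 15 \left|{\omega}\right|\right) e^{- \frac{15 \left|{\omega}\right|}{4}}}{6}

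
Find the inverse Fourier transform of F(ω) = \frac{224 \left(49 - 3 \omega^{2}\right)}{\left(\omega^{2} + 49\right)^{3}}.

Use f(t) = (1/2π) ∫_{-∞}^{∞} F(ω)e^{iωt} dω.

f(t) = 8 t^{2} e^{- 7 \left|{t}\right|}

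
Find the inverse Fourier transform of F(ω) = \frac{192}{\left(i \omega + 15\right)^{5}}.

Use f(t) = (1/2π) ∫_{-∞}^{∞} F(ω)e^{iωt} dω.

f(t) = 8 t^{4} e^{- 15 t} u\left(t\right)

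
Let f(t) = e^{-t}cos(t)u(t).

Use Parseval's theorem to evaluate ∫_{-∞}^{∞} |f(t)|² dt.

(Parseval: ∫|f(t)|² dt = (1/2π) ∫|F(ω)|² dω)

∫|f(t)|² dt = \frac{3}{8}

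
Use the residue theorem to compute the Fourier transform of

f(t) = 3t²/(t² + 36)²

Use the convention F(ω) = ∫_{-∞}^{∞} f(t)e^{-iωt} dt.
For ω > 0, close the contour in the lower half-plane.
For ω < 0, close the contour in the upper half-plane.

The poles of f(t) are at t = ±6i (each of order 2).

Let g(z) = f(z)e^{-iωz}; for large |z| the factor e^{-iωz} decays in the lower half-plane when ω > 0 and in the upper half-plane when ω < 0.

Case ω > 0 (lower half-plane, clockwise contour ⇒ F(ω) = -2πi·ΣRes):
  Res_{z = - 6 i} g(z) = \frac{i \left(1 - 6 \omega\right) e^{- 6 \omega}}{8} (pole of order 2)
  F(ω) = -2πi·ΣRes = \frac{\pi \left(1 - 6 \omega\right) e^{- 6 \omega}}{4}

Case ω < 0 (upper half-plane, counterclockwise contour ⇒ F(ω) = +2πi·ΣRes):
  Res_{z = 6 i} g(z) = \frac{i \left(- 6 \omega - 1\right) e^{6 \omega}}{8} (pole of order 2)
  F(ω) = 2πi·ΣRes = \frac{\pi \left(6 \omega + 1\right) e^{6 \omega}}{4}

Both cases combine into a single formula in |ω|:

F(ω) = \frac{\pi \left(1 - 6 \left|{\omega}\right|\right) e^{- 6 \left|{\omega}\right|}}{4}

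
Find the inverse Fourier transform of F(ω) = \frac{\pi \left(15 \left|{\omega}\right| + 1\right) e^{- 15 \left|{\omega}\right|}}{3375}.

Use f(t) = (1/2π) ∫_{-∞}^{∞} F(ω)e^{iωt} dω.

f(t) = \frac{2}{\left(t^{2} + 225\right)^{2}}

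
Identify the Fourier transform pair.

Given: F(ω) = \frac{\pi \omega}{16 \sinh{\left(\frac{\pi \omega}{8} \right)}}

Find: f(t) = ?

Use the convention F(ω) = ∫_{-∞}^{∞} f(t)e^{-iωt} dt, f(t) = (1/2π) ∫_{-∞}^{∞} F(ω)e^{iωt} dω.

f(t) = \frac{1}{\cosh^{2}{\left(4 t \right)}}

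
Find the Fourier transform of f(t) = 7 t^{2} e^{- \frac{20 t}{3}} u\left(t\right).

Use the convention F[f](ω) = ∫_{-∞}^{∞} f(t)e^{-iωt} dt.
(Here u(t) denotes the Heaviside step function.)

F(ω) = \frac{378}{\left(3 i \omega + 20\right)^{3}}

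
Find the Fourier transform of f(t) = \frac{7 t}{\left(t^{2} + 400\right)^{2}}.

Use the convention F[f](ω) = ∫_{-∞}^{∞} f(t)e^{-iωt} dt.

F(ω) = - \frac{7 i \pi \omega e^{- 20 \left|{\omega}\right|}}{40}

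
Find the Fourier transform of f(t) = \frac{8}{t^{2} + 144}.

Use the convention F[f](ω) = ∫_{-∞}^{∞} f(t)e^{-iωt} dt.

F(ω) = \frac{2 \pi e^{- 12 \left|{\omega}\right|}}{3}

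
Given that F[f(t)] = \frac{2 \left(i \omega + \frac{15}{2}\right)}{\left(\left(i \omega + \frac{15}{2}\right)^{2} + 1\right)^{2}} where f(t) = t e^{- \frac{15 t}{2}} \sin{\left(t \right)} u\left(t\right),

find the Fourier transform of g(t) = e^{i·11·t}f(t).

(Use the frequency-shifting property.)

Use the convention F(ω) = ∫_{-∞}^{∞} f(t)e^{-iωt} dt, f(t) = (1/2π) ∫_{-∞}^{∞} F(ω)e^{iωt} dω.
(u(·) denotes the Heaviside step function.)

F[g](ω) = \frac{16 \left(2 i \left(\omega - 11\right) + 15\right)}{\left(\left(2 i \left(\omega - 11\right) + 15\right)^{2} + 4\right)^{2}}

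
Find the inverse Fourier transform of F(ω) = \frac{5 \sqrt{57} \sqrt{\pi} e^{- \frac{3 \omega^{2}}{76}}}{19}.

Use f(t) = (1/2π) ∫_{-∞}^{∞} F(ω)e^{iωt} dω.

f(t) = 5 e^{- \frac{19 t^{2}}{3}}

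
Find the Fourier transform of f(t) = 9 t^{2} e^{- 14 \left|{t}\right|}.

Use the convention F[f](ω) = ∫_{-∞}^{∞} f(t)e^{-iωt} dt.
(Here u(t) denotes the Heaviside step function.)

F(ω) = \frac{504 \left(196 - 3 \omega^{2}\right)}{\left(\omega^{2} + 196\right)^{3}}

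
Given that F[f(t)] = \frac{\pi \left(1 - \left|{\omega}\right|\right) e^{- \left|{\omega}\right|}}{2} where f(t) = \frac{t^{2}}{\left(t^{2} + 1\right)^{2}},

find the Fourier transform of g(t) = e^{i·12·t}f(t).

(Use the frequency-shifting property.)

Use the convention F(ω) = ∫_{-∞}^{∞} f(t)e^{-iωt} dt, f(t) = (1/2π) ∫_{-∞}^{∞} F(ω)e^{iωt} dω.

F[g](ω) = \frac{\pi \left(1 - \left|{\omega - 12}\right|\right) e^{- \left|{\omega - 12}\right|}}{2}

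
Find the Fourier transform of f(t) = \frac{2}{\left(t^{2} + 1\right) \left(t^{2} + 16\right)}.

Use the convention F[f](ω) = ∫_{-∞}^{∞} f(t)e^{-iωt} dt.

F(ω) = \frac{\pi \left(4 e^{3 \left|{\omega}\right|} - 1\right) e^{- 4 \left|{\omega}\right|}}{30}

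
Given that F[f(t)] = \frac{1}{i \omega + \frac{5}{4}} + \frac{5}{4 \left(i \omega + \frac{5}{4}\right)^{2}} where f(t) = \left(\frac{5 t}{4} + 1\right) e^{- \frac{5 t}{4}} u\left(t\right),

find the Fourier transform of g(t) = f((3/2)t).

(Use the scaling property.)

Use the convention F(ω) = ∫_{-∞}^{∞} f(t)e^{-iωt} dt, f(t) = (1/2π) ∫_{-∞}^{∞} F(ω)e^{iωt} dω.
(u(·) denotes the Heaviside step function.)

F[g](ω) = \frac{16 \left(- 4 i \omega - 15\right)}{64 \omega^{2} - 240 i \omega - 225}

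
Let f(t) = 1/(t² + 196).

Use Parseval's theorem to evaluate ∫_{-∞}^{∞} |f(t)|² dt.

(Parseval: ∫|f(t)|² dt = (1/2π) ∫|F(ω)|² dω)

∫|f(t)|² dt = \frac{\pi}{5488}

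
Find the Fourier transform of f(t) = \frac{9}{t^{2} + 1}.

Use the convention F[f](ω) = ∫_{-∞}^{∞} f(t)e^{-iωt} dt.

F(ω) = 9 \pi e^{- \left|{\omega}\right|}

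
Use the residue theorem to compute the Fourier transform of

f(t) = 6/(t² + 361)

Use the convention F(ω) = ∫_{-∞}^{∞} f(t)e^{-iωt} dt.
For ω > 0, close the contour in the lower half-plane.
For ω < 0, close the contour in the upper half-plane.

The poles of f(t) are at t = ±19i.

Let g(z) = f(z)e^{-iωz}; for large |z| the factor e^{-iωz} decays in the lower half-plane when ω > 0 and in the upper half-plane when ω < 0.

Case ω > 0 (lower half-plane, clockwise contour ⇒ F(ω) = -2πi·ΣRes):
  Res_{z = - 19 i} g(z) = \frac{3 i e^{- 19 \omega}}{19}
  F(ω) = -2πi·ΣRes = \frac{6 \pi e^{- 19 \omega}}{19}

Case ω < 0 (upper half-plane, counterclockwise contour ⇒ F(ω) = +2πi·ΣRes):
  Res_{z = 19 i} g(z) = - \frac{3 i e^{19 \omega}}{19}
  F(ω) = 2πi·ΣRes = \frac{6 \pi e^{19 \omega}}{19}

Both cases combine into a single formula in |ω|:

F(ω) = \frac{6 \pi e^{- 19 \left|{\omega}\right|}}{19}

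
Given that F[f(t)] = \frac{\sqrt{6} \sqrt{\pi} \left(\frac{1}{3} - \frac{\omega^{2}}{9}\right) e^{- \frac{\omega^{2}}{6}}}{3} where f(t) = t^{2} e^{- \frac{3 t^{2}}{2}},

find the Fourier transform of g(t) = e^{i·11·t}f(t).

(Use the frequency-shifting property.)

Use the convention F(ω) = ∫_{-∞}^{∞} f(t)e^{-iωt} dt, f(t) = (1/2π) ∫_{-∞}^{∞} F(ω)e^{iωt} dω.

F[g](ω) = \frac{\sqrt{6} \sqrt{\pi} \left(3 - \left(\omega - 11\right)^{2}\right) e^{- \frac{\left(\omega - 11\right)^{2}}{6}}}{27}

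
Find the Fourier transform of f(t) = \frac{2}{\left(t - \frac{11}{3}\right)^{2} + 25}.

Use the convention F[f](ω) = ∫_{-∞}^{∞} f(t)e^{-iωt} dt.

F(ω) = \frac{2 \pi e^{- \frac{11 i \omega}{3} - 5 \left|{\omega}\right|}}{5}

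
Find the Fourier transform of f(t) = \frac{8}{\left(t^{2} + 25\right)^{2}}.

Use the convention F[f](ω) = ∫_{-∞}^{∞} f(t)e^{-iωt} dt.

F(ω) = \frac{4 \pi \left(5 \left|{\omega}\right| + 1\right) e^{- 5 \left|{\omega}\right|}}{125}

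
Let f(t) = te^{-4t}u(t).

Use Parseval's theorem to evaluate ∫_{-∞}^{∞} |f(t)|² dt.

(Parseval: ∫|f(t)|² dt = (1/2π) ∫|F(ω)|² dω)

∫|f(t)|² dt = \frac{1}{256}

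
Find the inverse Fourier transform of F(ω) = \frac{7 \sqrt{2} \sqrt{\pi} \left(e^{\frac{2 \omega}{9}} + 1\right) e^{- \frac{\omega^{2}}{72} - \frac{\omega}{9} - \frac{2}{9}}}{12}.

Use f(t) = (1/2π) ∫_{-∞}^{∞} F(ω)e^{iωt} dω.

f(t) = 7 e^{- 18 t^{2}} \cos{\left(4 t \right)}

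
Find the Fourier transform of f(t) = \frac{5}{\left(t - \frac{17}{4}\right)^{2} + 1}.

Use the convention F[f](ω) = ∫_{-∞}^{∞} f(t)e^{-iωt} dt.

F(ω) = 5 \pi e^{- \frac{17 i \omega}{4} - \left|{\omega}\right|}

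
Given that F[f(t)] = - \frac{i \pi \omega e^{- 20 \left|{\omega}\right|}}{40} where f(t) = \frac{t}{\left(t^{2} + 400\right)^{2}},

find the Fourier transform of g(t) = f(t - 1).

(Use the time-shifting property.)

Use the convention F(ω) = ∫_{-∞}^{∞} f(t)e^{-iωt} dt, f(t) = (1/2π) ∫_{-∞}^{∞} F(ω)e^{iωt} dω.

F[g](ω) = - \frac{i \pi \omega e^{- i \omega - 20 \left|{\omega}\right|}}{40}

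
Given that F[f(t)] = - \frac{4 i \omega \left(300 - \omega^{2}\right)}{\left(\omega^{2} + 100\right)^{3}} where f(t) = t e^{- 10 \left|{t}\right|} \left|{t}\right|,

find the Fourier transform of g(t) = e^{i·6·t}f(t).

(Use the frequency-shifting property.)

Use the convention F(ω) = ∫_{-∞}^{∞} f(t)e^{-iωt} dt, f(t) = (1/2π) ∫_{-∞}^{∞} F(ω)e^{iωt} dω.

F[g](ω) = \frac{4 i \left(\omega - 6\right) \left(\left(\omega - 6\right)^{2} - 300\right)}{\left(\left(\omega - 6\right)^{2} + 100\right)^{3}}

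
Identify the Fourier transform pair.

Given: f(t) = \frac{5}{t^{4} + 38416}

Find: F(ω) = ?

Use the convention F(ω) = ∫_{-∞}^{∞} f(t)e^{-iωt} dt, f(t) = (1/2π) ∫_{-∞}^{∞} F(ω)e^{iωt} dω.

F(ω) = \frac{5 \pi e^{- 7 \sqrt{2} \left|{\omega}\right|} \sin{\left(7 \sqrt{2} \left|{\omega}\right| + \frac{\pi}{4} \right)}}{2744}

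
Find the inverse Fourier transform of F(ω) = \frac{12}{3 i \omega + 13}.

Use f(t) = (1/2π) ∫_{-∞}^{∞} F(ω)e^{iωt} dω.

f(t) = 4 e^{- \frac{13 t}{3}} u\left(t\right)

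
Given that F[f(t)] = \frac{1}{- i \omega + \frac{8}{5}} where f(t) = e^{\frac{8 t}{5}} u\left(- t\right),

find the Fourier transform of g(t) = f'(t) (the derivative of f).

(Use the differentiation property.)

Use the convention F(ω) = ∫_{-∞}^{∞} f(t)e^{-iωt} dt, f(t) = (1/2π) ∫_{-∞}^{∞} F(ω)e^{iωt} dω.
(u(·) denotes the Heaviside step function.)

F[g](ω) = - \frac{5 \omega}{5 \omega + 8 i}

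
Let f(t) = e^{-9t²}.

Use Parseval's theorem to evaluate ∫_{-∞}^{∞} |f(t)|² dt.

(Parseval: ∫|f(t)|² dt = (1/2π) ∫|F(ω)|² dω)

∫|f(t)|² dt = \frac{\sqrt{2} \sqrt{\pi}}{6}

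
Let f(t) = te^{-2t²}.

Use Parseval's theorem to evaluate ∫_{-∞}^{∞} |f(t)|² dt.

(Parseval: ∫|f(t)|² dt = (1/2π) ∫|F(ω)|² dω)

∫|f(t)|² dt = \frac{\sqrt{\pi}}{16}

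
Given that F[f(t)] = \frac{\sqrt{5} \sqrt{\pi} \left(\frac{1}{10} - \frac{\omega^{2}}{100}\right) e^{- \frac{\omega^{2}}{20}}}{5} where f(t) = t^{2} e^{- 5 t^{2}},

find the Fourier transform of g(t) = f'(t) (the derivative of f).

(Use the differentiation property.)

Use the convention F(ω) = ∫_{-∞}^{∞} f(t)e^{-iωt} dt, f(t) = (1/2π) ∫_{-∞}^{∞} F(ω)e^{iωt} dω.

F[g](ω) = \frac{\sqrt{5} i \sqrt{\pi} \omega \left(10 - \omega^{2}\right) e^{- \frac{\omega^{2}}{20}}}{500}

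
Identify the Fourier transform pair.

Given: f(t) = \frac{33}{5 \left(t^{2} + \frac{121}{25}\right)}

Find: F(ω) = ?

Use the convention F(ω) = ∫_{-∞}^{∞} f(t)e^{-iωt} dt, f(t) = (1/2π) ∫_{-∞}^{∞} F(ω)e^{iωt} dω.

F(ω) = 3 \pi e^{- \frac{11 \left|{\omega}\right|}{5}}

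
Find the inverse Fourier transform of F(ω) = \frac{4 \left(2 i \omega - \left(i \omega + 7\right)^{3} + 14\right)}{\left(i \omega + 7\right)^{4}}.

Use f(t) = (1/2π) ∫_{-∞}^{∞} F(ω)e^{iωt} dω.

f(t) = 4 \left(t^{2} - 1\right) e^{- 7 t} u\left(t\right)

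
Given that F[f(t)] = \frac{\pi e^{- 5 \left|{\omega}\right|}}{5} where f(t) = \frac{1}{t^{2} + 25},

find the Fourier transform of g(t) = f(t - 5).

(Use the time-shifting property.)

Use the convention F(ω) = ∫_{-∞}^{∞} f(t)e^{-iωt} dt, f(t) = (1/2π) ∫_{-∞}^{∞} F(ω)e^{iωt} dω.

F[g](ω) = \frac{\pi e^{- 5 i \omega - 5 \left|{\omega}\right|}}{5}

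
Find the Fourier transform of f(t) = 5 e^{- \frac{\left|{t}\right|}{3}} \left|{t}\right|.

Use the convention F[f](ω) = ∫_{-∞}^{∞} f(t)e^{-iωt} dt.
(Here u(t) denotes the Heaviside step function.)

F(ω) = \frac{90 \left(1 - 9 \omega^{2}\right)}{\left(9 \omega^{2} + 1\right)^{2}}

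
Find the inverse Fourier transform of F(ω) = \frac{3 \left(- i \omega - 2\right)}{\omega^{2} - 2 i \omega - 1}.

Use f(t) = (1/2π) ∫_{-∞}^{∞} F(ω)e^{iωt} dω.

f(t) = 3 \left(t + 1\right) e^{- t} u\left(t\right)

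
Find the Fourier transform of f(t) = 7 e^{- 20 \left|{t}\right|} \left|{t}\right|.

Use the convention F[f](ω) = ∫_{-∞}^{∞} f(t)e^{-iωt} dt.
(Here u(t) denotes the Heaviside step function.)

F(ω) = \frac{14 \left(400 - \omega^{2}\right)}{\left(\omega^{2} + 400\right)^{2}}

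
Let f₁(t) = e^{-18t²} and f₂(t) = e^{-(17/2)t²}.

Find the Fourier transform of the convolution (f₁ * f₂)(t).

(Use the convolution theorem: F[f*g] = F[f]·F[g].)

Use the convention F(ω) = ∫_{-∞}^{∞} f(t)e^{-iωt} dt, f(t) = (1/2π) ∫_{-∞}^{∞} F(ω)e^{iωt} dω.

F[f₁*f₂](ω) = \frac{\sqrt{17} \pi e^{- \frac{53 \omega^{2}}{1224}}}{51}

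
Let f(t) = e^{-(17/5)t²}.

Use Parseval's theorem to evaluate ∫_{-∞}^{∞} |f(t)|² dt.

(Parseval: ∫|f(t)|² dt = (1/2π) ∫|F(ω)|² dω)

∫|f(t)|² dt = \frac{\sqrt{170} \sqrt{\pi}}{34}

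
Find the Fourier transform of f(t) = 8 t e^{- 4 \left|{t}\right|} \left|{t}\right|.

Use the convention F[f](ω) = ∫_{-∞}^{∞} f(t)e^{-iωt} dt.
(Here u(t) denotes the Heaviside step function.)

F(ω) = \frac{32 i \omega \left(\omega^{2} - 48\right)}{\left(\omega^{2} + 16\right)^{3}}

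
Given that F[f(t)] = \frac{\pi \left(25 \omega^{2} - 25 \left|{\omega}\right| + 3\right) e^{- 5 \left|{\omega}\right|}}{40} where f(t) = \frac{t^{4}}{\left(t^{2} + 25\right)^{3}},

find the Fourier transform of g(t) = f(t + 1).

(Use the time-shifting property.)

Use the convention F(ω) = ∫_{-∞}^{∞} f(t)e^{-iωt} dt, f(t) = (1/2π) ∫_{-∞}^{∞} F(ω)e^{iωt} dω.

F[g](ω) = \frac{\pi \left(25 \omega^{2} - 25 \left|{\omega}\right| + 3\right) e^{i \omega - 5 \left|{\omega}\right|}}{40}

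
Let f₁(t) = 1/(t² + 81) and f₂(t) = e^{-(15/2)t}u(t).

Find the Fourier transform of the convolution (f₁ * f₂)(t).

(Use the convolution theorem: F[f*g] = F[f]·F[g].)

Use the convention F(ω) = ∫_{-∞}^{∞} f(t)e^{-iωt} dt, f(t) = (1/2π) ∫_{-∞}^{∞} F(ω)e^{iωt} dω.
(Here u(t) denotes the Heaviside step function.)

F[f₁*f₂](ω) = \frac{2 \pi e^{- 9 \left|{\omega}\right|}}{9 \left(2 i \omega + 15\right)}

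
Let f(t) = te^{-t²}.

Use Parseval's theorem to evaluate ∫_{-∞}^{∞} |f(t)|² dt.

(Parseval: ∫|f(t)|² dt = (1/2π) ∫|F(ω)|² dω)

∫|f(t)|² dt = \frac{\sqrt{2} \sqrt{\pi}}{8}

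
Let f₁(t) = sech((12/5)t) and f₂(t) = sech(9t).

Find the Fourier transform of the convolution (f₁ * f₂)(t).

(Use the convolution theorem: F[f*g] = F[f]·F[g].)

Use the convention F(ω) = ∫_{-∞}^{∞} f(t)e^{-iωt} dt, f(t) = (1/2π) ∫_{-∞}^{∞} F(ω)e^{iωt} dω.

F[f₁*f₂](ω) = \frac{5 \pi^{2}}{108 \cosh{\left(\frac{\pi \omega}{18} \right)} \cosh{\left(\frac{5 \pi \omega}{24} \right)}}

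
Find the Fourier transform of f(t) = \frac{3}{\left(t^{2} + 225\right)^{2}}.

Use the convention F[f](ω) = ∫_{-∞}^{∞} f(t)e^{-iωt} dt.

F(ω) = \frac{\pi \left(15 \left|{\omega}\right| + 1\right) e^{- 15 \left|{\omega}\right|}}{2250}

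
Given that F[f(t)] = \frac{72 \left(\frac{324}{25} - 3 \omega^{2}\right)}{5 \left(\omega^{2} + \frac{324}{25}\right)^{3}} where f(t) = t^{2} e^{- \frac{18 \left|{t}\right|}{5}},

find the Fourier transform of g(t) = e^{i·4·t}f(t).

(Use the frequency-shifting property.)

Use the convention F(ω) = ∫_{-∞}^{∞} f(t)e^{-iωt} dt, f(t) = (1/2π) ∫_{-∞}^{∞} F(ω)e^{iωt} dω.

F[g](ω) = \frac{27000 \left(108 - 25 \left(\omega - 4\right)^{2}\right)}{\left(25 \left(\omega - 4\right)^{2} + 324\right)^{3}}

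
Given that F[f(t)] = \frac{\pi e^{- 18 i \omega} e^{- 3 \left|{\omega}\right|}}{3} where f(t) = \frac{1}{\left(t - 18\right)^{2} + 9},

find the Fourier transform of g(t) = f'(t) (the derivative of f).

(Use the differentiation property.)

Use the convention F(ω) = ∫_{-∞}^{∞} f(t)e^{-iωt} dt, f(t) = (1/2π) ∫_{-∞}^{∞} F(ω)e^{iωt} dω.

F[g](ω) = \frac{i \pi \omega e^{- 18 i \omega - 3 \left|{\omega}\right|}}{3}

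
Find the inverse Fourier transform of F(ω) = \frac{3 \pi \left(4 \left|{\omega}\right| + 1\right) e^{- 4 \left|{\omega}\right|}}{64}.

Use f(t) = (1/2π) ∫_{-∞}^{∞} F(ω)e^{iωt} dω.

f(t) = \frac{6}{\left(t^{2} + 16\right)^{2}}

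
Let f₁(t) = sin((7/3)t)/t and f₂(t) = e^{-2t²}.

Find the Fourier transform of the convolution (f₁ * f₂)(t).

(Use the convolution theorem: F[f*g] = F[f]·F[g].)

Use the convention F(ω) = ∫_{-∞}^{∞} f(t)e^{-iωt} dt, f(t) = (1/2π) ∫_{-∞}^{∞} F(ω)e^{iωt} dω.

F[f₁*f₂](ω) = \begin{cases} \frac{\sqrt{2} \pi^{\frac{3}{2}} e^{- \frac{\omega^{2}}{8}}}{2} & \text{for}\: \omega > - \frac{7}{3} \wedge \omega < \frac{7}{3} \\0 & \text{otherwise} \end{cases}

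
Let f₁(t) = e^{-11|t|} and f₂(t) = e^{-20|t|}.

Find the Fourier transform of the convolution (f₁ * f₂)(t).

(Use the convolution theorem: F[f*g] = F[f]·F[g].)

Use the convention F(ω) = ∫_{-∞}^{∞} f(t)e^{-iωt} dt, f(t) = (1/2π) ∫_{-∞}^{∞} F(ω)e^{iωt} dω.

F[f₁*f₂](ω) = \frac{880}{\left(\omega^{2} + 121\right) \left(\omega^{2} + 400\right)}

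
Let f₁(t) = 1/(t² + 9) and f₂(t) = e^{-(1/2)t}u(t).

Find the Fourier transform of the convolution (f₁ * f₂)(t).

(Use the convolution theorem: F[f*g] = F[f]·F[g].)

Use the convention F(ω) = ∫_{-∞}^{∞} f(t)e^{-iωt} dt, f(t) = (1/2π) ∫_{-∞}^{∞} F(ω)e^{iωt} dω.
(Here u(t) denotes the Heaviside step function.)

F[f₁*f₂](ω) = \frac{2 \pi e^{- 3 \left|{\omega}\right|}}{3 \left(2 i \omega + 1\right)}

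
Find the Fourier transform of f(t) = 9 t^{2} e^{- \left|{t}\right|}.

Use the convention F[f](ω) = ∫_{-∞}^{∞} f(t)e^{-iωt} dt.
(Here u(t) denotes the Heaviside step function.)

F(ω) = \frac{36 \left(1 - 3 \omega^{2}\right)}{\left(\omega^{2} + 1\right)^{3}}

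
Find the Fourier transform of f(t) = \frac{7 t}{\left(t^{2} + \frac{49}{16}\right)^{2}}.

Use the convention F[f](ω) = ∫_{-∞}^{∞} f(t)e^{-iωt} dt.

F(ω) = - 2 i \pi \omega e^{- \frac{7 \left|{\omega}\right|}{4}}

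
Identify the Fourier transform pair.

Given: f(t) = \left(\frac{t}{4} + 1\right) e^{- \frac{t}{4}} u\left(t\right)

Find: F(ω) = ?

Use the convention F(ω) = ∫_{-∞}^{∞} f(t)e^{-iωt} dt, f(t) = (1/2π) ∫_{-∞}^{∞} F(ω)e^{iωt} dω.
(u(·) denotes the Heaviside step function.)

F(ω) = \frac{8 \left(- 2 i \omega - 1\right)}{16 \omega^{2} - 8 i \omega - 1}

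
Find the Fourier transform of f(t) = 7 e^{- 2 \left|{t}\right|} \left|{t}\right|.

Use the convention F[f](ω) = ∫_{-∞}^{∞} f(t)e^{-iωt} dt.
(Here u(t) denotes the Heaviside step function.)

F(ω) = \frac{14 \left(4 - \omega^{2}\right)}{\left(\omega^{2} + 4\right)^{2}}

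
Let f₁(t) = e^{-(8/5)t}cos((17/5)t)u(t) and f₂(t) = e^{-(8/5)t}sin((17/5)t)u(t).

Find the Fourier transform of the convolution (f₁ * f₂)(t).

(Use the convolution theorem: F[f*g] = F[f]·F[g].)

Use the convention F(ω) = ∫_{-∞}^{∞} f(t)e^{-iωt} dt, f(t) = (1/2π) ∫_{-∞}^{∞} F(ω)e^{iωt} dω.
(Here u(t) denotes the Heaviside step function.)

F[f₁*f₂](ω) = \frac{425 \left(5 i \omega + 8\right)}{\left(\left(5 i \omega + 8\right)^{2} + 289\right)^{2}}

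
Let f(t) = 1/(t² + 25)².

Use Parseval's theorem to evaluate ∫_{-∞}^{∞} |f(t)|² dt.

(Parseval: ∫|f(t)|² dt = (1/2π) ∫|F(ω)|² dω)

∫|f(t)|² dt = \frac{\pi}{250000}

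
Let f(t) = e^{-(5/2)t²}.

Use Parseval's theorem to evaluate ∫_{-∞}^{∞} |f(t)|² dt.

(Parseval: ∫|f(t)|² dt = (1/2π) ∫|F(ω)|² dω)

∫|f(t)|² dt = \frac{\sqrt{5} \sqrt{\pi}}{5}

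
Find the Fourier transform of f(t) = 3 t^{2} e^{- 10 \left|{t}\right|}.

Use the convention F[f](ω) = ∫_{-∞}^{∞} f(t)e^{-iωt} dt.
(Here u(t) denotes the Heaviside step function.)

F(ω) = \frac{120 \left(100 - 3 \omega^{2}\right)}{\left(\omega^{2} + 100\right)^{3}}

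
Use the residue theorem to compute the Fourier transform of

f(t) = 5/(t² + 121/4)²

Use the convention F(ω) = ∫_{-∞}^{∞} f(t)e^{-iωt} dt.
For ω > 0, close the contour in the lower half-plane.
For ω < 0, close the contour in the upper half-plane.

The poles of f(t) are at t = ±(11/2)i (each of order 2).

Let g(z) = f(z)e^{-iωz}; for large |z| the factor e^{-iωz} decays in the lower half-plane when ω > 0 and in the upper half-plane when ω < 0.

Case ω > 0 (lower half-plane, clockwise contour ⇒ F(ω) = -2πi·ΣRes):
  Res_{z = - \frac{11 i}{2}} g(z) = \frac{5 i \left(11 \omega + 2\right) e^{- \frac{11 \omega}{2}}}{1331} (pole of order 2)
  F(ω) = -2πi·ΣRes = \frac{10 \pi \left(11 \omega + 2\right) e^{- \frac{11 \omega}{2}}}{1331}

Case ω < 0 (upper half-plane, counterclockwise contour ⇒ F(ω) = +2πi·ΣRes):
  Res_{z = \frac{11 i}{2}} g(z) = \frac{5 i \left(11 \omega - 2\right) e^{\frac{11 \omega}{2}}}{1331} (pole of order 2)
  F(ω) = 2πi·ΣRes = \frac{10 \pi \left(2 - 11 \omega\right) e^{\frac{11 \omega}{2}}}{1331}

Both cases combine into a single formula in |ω|:

F(ω) = \frac{10 \pi \left(11 \left|{\omega}\right| + 2\right) e^{- \frac{11 \left|{\omega}\right|}{2}}}{1331}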